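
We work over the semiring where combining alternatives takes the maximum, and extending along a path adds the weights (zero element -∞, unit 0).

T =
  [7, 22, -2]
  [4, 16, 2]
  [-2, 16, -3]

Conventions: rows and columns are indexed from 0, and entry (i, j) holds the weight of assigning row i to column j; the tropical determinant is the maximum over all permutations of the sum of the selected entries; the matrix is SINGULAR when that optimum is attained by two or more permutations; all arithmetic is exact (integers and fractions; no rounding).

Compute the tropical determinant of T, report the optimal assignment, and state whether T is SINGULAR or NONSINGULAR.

σ = (0, 1, 2): 7 + 16 + (-3) = 20
σ = (0, 2, 1): 7 + 2 + 16 = 25
σ = (1, 0, 2): 22 + 4 + (-3) = 23
σ = (1, 2, 0): 22 + 2 + (-2) = 22
σ = (2, 0, 1): (-2) + 4 + 16 = 18
σ = (2, 1, 0): (-2) + 16 + (-2) = 12
Optimal value attained by: σ = (0, 2, 1).
Answer: det⊕(T) = 25; verdict: NONSINGULAR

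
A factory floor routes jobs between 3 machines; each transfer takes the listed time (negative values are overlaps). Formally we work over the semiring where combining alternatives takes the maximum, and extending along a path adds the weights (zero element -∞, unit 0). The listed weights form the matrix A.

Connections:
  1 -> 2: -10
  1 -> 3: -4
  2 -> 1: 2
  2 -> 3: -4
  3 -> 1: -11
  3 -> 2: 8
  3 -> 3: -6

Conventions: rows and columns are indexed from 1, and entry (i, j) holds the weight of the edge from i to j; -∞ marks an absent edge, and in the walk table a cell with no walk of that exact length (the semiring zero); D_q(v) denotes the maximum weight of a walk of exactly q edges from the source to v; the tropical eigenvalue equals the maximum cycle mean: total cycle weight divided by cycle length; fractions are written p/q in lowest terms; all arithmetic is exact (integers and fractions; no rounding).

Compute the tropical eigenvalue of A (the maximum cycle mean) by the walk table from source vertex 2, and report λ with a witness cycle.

q=0: [-∞, 0, -∞]
q=1: [2, -∞, -4]
q=2: [-15, 4, -2]
q=3: [6, 6, 0]
Optimal cycle mean attained by: cycle 1->3->2->1, total (-4) + 8 + 2, length 3.
Answer: λ = 2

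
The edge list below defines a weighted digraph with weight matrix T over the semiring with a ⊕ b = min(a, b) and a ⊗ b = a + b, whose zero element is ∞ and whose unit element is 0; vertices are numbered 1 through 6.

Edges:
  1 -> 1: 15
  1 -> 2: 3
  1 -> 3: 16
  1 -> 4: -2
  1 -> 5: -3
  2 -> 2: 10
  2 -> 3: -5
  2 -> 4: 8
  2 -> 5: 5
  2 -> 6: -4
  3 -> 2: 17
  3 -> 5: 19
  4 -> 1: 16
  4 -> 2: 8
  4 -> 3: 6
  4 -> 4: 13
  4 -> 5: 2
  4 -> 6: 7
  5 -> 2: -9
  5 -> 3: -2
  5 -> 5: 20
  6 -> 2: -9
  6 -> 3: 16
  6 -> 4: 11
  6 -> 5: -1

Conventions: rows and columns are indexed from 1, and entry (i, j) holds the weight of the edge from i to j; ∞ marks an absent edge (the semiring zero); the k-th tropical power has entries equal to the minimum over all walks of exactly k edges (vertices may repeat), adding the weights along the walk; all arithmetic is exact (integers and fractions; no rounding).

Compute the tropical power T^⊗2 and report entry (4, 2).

T^⊗2:
  [14, -12, -5, 11, 0, -1]
  [24, -13, 3, 7, -5, 6]
  [∞, 10, 12, 25, 22, 13]
  [29, -7, 0, 14, 6, 4]
  [∞, 1, -14, -1, -4, -13]
  [27, -10, -14, -1, -4, -13]
Key observation: the optimum is the walk 4->5->2, with weight 2 + (-9) = -7.
Optimal value attained by: walk 4->5->2.
Answer: (T^⊗2)[4][2] = -7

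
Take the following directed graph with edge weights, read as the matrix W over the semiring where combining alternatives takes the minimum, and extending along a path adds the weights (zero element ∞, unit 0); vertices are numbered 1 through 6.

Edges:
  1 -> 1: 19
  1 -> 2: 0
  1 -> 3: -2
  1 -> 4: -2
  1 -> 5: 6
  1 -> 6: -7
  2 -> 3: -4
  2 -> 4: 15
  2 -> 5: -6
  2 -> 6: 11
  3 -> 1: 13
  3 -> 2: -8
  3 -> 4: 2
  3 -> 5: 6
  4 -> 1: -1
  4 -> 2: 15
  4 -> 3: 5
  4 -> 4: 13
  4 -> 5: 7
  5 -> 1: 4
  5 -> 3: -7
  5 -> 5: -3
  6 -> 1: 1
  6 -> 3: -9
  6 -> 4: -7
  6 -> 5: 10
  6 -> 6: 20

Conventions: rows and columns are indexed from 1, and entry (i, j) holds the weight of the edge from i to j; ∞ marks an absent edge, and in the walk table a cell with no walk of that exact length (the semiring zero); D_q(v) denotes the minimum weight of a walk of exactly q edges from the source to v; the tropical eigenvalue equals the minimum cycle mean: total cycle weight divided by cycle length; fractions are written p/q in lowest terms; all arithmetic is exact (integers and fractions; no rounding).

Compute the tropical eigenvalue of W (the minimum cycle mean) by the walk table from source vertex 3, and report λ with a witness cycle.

q=0: [∞, ∞, 0, ∞, ∞, ∞]
q=1: [13, -8, ∞, 2, 6, ∞]
q=2: [1, 13, -12, 7, -14, 3]
q=3: [-10, -20, -21, -10, -17, -6]
q=4: [-13, -29, -24, -19, -26, -17]
q=5: [-22, -32, -33, -24, -35, -20]
q=6: [-31, -41, -42, -31, -38, -29]
Optimal cycle mean attained by: cycle 2->5->3->2, total (-6) + (-7) + (-8), length 3.
Answer: λ = -7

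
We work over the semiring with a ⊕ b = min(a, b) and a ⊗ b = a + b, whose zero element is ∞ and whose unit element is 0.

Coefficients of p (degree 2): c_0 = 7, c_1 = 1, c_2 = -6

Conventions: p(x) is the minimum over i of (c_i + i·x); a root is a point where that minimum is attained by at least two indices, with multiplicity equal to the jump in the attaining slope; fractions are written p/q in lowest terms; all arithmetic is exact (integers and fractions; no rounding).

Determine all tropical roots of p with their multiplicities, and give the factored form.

hull edge (i=0, c=7) to (i=2, c=-6): slope -13/2, span 2
Factored form: p(x) = -6 ⊗ (x ⊕ 13/2) ⊗ (x ⊕ 13/2)
Answer: roots = 13/2 (mult 2)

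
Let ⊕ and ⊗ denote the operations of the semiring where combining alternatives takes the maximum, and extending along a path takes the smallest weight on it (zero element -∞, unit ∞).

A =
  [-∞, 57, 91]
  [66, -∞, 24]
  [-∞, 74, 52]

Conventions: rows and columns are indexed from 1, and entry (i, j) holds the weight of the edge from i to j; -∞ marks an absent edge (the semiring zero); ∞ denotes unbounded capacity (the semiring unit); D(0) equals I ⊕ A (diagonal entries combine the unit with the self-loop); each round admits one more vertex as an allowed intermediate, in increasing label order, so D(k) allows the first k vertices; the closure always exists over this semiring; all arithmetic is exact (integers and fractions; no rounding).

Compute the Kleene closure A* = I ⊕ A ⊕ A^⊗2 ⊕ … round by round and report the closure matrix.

D(0):
  [∞, 57, 91]
  [66, ∞, 24]
  [-∞, 74, ∞]
D(1):
  [∞, 57, 91]
  [66, ∞, 66]
  [-∞, 74, ∞]
D(2):
  [∞, 57, 91]
  [66, ∞, 66]
  [66, 74, ∞]
D(3):
  [∞, 74, 91]
  [66, ∞, 66]
  [66, 74, ∞]
Answer: A* = [[∞, 74, 91], [66, ∞, 66], [66, 74, ∞]]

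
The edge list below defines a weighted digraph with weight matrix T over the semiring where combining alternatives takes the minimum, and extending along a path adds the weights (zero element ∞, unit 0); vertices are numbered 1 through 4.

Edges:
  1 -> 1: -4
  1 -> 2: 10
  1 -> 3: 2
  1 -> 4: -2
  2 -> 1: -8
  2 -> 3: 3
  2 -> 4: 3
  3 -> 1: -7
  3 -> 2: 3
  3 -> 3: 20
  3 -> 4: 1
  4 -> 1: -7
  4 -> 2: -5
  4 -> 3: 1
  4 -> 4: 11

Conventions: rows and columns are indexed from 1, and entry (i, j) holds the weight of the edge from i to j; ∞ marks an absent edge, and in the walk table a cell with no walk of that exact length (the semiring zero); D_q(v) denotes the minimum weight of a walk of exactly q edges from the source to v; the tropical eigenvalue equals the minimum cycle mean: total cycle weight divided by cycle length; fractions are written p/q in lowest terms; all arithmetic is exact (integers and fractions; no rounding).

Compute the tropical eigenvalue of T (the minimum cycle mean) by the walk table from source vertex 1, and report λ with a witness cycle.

q=0: [0, ∞, ∞, ∞]
q=1: [-4, 10, 2, -2]
q=2: [-9, -7, -2, -6]
q=3: [-15, -11, -7, -11]
q=4: [-19, -16, -13, -17]
Optimal cycle mean attained by: cycle 1->4->2->1, total (-2) + (-5) + (-8), length 3.
Answer: λ = -5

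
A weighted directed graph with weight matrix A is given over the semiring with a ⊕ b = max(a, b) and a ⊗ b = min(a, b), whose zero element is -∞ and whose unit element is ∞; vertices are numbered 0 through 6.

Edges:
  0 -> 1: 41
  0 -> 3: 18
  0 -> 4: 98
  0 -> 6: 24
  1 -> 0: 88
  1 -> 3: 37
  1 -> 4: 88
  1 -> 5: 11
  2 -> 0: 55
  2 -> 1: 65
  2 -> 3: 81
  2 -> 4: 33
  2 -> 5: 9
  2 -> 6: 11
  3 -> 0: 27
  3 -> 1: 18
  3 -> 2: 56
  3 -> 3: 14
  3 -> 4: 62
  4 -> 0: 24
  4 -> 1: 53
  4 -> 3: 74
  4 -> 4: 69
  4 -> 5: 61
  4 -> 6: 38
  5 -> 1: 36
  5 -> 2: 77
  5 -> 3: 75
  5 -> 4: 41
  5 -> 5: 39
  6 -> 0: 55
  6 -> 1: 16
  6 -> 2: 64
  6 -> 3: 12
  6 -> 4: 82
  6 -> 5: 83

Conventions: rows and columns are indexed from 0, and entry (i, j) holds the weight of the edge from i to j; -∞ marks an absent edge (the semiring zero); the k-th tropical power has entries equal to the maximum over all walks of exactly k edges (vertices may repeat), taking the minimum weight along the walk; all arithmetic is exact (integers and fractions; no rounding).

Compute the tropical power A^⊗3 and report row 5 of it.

A^⊗2:
  [41, 53, 24, 74, 69, 61, 38]
  [27, 53, 37, 74, 88, 61, 38]
  [65, 41, 56, 37, 65, 33, 33]
  [55, 56, 14, 62, 62, 61, 38]
  [53, 53, 61, 69, 69, 61, 38]
  [55, 65, 56, 77, 62, 41, 38]
  [55, 64, 77, 75, 69, 61, 38]
A^⊗3:
  [53, 53, 61, 69, 69, 61, 38]
  [53, 53, 61, 74, 69, 61, 38]
  [55, 56, 37, 65, 65, 61, 38]
  [56, 53, 61, 62, 62, 61, 38]
  [55, 61, 61, 69, 69, 61, 38]
  [65, 56, 56, 62, 65, 61, 38]
  [64, 65, 61, 77, 69, 61, 38]
Answer: row 5 of A^⊗3 = [65, 56, 56, 62, 65, 61, 38]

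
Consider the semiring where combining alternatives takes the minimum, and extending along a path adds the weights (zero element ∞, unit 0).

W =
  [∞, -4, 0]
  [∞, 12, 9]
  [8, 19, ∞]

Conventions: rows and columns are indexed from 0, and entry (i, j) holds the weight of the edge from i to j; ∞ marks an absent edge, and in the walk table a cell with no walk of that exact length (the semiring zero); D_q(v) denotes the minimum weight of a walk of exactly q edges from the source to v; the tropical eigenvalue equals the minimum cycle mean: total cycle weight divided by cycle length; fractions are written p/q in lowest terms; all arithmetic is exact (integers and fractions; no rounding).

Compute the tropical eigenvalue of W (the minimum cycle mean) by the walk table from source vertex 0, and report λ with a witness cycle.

q=0: [0, ∞, ∞]
q=1: [∞, -4, 0]
q=2: [8, 8, 5]
q=3: [13, 4, 8]
Optimal cycle mean attained by: cycle 0->2->0, total 0 + 8, length 2.
Answer: λ = 4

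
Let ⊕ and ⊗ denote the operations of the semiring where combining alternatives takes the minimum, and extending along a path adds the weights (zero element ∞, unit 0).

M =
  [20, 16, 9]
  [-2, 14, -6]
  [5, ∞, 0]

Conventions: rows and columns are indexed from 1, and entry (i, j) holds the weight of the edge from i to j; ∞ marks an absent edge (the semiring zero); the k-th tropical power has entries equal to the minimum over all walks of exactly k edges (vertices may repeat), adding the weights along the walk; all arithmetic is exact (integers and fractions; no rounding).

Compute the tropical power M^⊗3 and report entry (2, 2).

M^⊗2:
  [14, 30, 9]
  [-1, 14, -6]
  [5, 21, 0]
M^⊗3:
  [14, 30, 9]
  [-1, 15, -6]
  [5, 21, 0]
Key observation: the optimum is the walk 2->3->1->2, with weight (-6) + 5 + 16 = 15.
Optimal value attained by: walk 2->3->1->2.
Answer: (M^⊗3)[2][2] = 15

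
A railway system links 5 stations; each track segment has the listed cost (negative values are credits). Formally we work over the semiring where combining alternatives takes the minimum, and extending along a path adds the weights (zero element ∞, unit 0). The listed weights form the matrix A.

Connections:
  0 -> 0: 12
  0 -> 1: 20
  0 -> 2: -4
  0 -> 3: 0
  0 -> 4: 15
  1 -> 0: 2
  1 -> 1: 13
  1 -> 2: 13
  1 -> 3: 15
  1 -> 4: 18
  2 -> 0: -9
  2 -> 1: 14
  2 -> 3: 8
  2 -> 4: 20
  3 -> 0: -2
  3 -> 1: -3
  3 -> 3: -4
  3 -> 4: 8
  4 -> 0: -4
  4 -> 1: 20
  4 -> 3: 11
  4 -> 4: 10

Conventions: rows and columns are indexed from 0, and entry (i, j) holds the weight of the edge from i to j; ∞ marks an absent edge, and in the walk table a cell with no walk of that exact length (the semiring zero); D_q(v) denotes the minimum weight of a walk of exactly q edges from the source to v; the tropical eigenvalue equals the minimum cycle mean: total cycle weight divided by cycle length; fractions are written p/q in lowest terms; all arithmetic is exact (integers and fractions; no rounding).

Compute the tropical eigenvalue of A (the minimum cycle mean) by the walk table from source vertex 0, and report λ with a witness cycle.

q=0: [0, ∞, ∞, ∞, ∞]
q=1: [12, 20, -4, 0, 15]
q=2: [-13, -3, 8, -4, 8]
q=3: [-6, -7, -17, -13, 2]
q=4: [-26, -16, -10, -17, -5]
q=5: [-19, -20, -30, -26, -11]
Optimal cycle mean attained by: cycle 0->2->0, total (-4) + (-9), length 2.
Answer: λ = -13/2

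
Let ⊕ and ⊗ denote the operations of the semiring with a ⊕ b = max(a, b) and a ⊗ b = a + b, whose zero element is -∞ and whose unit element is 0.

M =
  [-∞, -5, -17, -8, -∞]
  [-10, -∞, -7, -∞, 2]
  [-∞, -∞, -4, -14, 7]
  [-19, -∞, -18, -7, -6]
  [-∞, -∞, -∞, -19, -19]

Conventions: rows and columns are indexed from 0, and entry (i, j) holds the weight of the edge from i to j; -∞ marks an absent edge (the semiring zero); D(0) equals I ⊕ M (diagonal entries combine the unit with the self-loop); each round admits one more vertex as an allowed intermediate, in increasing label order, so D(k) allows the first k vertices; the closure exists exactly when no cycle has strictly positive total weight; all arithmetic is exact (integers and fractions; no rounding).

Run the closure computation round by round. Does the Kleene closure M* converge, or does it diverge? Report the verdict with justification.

D(0):
  [0, -5, -17, -8, -∞]
  [-10, 0, -7, -∞, 2]
  [-∞, -∞, 0, -14, 7]
  [-19, -∞, -18, 0, -6]
  [-∞, -∞, -∞, -19, 0]
D(1):
  [0, -5, -17, -8, -∞]
  [-10, 0, -7, -18, 2]
  [-∞, -∞, 0, -14, 7]
  [-19, -24, -18, 0, -6]
  [-∞, -∞, -∞, -19, 0]
D(2):
  [0, -5, -12, -8, -3]
  [-10, 0, -7, -18, 2]
  [-∞, -∞, 0, -14, 7]
  [-19, -24, -18, 0, -6]
  [-∞, -∞, -∞, -19, 0]
D(3):
  [0, -5, -12, -8, -3]
  [-10, 0, -7, -18, 2]
  [-∞, -∞, 0, -14, 7]
  [-19, -24, -18, 0, -6]
  [-∞, -∞, -∞, -19, 0]
D(4):
  [0, -5, -12, -8, -3]
  [-10, 0, -7, -18, 2]
  [-33, -38, 0, -14, 7]
  [-19, -24, -18, 0, -6]
  [-38, -43, -37, -19, 0]
D(5):
  [0, -5, -12, -8, -3]
  [-10, 0, -7, -17, 2]
  [-31, -36, 0, -12, 7]
  [-19, -24, -18, 0, -6]
  [-38, -43, -37, -19, 0]
Key observation: every diagonal entry stays at the unit through all rounds, so no improving cycle exists.
Answer: CONVERGES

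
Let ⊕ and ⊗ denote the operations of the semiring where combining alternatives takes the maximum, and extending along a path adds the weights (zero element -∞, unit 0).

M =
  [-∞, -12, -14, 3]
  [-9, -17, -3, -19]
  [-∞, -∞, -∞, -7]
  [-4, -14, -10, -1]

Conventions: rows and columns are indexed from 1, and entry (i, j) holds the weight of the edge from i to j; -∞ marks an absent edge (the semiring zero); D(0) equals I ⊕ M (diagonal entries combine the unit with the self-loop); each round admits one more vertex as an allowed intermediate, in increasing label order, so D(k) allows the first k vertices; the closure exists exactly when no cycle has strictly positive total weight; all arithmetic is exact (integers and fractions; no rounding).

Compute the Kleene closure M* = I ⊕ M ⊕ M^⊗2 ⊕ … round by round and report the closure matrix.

D(0):
  [0, -12, -14, 3]
  [-9, 0, -3, -19]
  [-∞, -∞, 0, -7]
  [-4, -14, -10, 0]
D(1):
  [0, -12, -14, 3]
  [-9, 0, -3, -6]
  [-∞, -∞, 0, -7]
  [-4, -14, -10, 0]
D(2):
  [0, -12, -14, 3]
  [-9, 0, -3, -6]
  [-∞, -∞, 0, -7]
  [-4, -14, -10, 0]
D(3):
  [0, -12, -14, 3]
  [-9, 0, -3, -6]
  [-∞, -∞, 0, -7]
  [-4, -14, -10, 0]
D(4):
  [0, -11, -7, 3]
  [-9, 0, -3, -6]
  [-11, -21, 0, -7]
  [-4, -14, -10, 0]
Answer: M* = [[0, -11, -7, 3], [-9, 0, -3, -6], [-11, -21, 0, -7], [-4, -14, -10, 0]]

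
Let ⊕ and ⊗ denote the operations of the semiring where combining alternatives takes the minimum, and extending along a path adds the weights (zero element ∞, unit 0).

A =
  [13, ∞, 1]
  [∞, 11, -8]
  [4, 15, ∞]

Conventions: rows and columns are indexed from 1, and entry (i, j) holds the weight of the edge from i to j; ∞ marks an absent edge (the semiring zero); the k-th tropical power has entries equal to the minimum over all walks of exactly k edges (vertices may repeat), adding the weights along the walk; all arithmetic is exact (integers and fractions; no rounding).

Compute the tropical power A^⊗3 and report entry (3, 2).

A^⊗2:
  [5, 16, 14]
  [-4, 7, 3]
  [17, 26, 5]
A^⊗3:
  [18, 27, 6]
  [7, 18, -3]
  [9, 20, 18]
Key observation: the optimum is the walk 3->1->3->2, with weight 4 + 1 + 15 = 20.
Optimal value attained by: walk 3->1->3->2.
Answer: (A^⊗3)[3][2] = 20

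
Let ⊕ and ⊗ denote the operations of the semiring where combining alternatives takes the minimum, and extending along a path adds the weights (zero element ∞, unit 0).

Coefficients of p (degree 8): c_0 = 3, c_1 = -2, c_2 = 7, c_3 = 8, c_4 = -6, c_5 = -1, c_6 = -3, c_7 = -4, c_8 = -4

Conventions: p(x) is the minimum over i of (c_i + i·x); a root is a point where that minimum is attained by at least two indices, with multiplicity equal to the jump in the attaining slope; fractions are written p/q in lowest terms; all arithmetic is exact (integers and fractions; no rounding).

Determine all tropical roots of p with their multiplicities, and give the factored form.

hull edge (i=0, c=3) to (i=1, c=-2): slope -5, span 1
hull edge (i=1, c=-2) to (i=4, c=-6): slope -4/3, span 3
hull edge (i=4, c=-6) to (i=8, c=-4): slope 1/2, span 4
Factored form: p(x) = -4 ⊗ (x ⊕ (-1/2)) ⊗ (x ⊕ (-1/2)) ⊗ (x ⊕ (-1/2)) ⊗ (x ⊕ (-1/2)) ⊗ (x ⊕ 4/3) ⊗ (x ⊕ 4/3) ⊗ (x ⊕ 4/3) ⊗ (x ⊕ 5)
Answer: roots = -1/2 (mult 4), 4/3 (mult 3), 5 (mult 1)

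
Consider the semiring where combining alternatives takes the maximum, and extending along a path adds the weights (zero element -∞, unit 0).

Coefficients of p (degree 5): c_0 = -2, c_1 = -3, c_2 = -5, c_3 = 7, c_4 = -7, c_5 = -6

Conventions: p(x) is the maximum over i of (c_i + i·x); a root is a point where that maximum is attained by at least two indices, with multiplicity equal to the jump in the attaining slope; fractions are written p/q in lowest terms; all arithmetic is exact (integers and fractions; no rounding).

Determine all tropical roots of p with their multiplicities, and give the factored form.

hull edge (i=0, c=-2) to (i=3, c=7): slope 3, span 3
hull edge (i=3, c=7) to (i=5, c=-6): slope -13/2, span 2
Factored form: p(x) = -6 ⊗ (x ⊕ (-3)) ⊗ (x ⊕ (-3)) ⊗ (x ⊕ (-3)) ⊗ (x ⊕ 13/2) ⊗ (x ⊕ 13/2)
Answer: roots = -3 (mult 3), 13/2 (mult 2)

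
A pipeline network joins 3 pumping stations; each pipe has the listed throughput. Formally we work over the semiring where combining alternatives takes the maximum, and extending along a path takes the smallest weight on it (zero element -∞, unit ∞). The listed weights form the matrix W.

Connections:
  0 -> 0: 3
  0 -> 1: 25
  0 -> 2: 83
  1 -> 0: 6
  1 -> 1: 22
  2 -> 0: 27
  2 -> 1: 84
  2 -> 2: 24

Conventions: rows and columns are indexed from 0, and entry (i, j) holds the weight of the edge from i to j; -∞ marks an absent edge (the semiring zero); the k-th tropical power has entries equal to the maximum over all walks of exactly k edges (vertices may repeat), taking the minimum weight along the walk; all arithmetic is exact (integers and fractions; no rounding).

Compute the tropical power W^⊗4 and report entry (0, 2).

W^⊗2:
  [27, 83, 24]
  [6, 22, 6]
  [24, 25, 27]
W^⊗3:
  [24, 25, 27]
  [6, 22, 6]
  [27, 27, 24]
W^⊗4:
  [27, 27, 24]
  [6, 22, 6]
  [24, 25, 27]
Key observation: the optimum is the walk 0->2->0->2->2, with weight 83 min 27 min 83 min 24 = 24.
Optimal value attained by: walk 0->2->0->2->2.
Answer: (W^⊗4)[0][2] = 24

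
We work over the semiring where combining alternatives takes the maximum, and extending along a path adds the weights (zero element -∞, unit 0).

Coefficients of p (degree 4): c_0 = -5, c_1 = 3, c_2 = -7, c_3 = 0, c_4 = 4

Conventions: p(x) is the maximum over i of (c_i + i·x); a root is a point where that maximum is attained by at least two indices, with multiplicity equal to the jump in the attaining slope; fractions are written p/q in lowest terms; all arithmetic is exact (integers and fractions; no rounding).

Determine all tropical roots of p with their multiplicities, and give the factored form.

hull edge (i=0, c=-5) to (i=1, c=3): slope 8, span 1
hull edge (i=1, c=3) to (i=4, c=4): slope 1/3, span 3
Factored form: p(x) = 4 ⊗ (x ⊕ (-8)) ⊗ (x ⊕ (-1/3)) ⊗ (x ⊕ (-1/3)) ⊗ (x ⊕ (-1/3))
Answer: roots = -8 (mult 1), -1/3 (mult 3)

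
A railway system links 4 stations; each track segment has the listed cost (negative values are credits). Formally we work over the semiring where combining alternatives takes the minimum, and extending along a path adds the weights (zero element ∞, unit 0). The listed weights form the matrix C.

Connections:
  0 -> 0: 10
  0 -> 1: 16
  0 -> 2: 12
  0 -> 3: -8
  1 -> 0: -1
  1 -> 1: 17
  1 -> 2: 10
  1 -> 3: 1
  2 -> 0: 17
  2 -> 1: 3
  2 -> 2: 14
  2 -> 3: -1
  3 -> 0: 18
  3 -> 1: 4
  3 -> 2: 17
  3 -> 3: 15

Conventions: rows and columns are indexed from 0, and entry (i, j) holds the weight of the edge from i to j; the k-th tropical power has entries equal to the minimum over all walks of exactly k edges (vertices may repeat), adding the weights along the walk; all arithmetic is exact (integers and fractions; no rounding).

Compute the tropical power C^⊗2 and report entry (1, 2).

C^⊗2:
  [10, -4, 9, 2]
  [9, 5, 11, -9]
  [2, 3, 13, 4]
  [3, 19, 14, 5]
Key observation: the optimum is the walk 1->0->2, with weight (-1) + 12 = 11.
Optimal value attained by: walk 1->0->2.
Answer: (C^⊗2)[1][2] = 11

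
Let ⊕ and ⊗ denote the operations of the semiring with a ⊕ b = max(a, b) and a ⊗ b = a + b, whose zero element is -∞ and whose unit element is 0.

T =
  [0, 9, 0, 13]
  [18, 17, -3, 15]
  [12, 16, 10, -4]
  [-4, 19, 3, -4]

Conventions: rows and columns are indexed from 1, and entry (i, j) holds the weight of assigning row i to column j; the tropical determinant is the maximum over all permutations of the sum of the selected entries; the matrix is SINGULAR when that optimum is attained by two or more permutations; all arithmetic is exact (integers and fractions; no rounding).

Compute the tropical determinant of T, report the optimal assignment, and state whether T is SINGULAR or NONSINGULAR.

σ = (1, 2, 3, 4): 0 + 17 + 10 + (-4) = 23
σ = (1, 2, 4, 3): 0 + 17 + (-4) + 3 = 16
σ = (1, 3, 2, 4): 0 + (-3) + 16 + (-4) = 9
σ = (1, 3, 4, 2): 0 + (-3) + (-4) + 19 = 12
σ = (1, 4, 2, 3): 0 + 15 + 16 + 3 = 34
σ = (1, 4, 3, 2): 0 + 15 + 10 + 19 = 44
σ = (2, 1, 3, 4): 9 + 18 + 10 + (-4) = 33
σ = (2, 1, 4, 3): 9 + 18 + (-4) + 3 = 26
σ = (2, 3, 1, 4): 9 + (-3) + 12 + (-4) = 14
σ = (2, 3, 4, 1): 9 + (-3) + (-4) + (-4) = -2
σ = (2, 4, 1, 3): 9 + 15 + 12 + 3 = 39
σ = (2, 4, 3, 1): 9 + 15 + 10 + (-4) = 30
σ = (3, 1, 2, 4): 0 + 18 + 16 + (-4) = 30
σ = (3, 1, 4, 2): 0 + 18 + (-4) + 19 = 33
σ = (3, 2, 1, 4): 0 + 17 + 12 + (-4) = 25
σ = (3, 2, 4, 1): 0 + 17 + (-4) + (-4) = 9
σ = (3, 4, 1, 2): 0 + 15 + 12 + 19 = 46
σ = (3, 4, 2, 1): 0 + 15 + 16 + (-4) = 27
σ = (4, 1, 2, 3): 13 + 18 + 16 + 3 = 50
σ = (4, 1, 3, 2): 13 + 18 + 10 + 19 = 60
σ = (4, 2, 1, 3): 13 + 17 + 12 + 3 = 45
σ = (4, 2, 3, 1): 13 + 17 + 10 + (-4) = 36
σ = (4, 3, 1, 2): 13 + (-3) + 12 + 19 = 41
σ = (4, 3, 2, 1): 13 + (-3) + 16 + (-4) = 22
Optimal value attained by: σ = (4, 1, 3, 2).
Answer: det⊕(T) = 60; verdict: NONSINGULAR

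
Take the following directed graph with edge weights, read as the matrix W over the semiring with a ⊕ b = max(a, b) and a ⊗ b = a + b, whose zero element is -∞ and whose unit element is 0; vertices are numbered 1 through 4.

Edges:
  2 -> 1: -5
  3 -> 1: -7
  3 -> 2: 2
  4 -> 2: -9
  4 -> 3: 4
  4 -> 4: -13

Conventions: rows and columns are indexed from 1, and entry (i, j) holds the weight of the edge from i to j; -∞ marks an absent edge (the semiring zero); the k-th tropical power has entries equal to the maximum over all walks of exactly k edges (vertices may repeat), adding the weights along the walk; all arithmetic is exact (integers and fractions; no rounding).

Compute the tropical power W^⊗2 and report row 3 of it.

W^⊗2:
  [-∞, -∞, -∞, -∞]
  [-∞, -∞, -∞, -∞]
  [-3, -∞, -∞, -∞]
  [-3, 6, -9, -26]
Answer: row 3 of W^⊗2 = [-3, -∞, -∞, -∞]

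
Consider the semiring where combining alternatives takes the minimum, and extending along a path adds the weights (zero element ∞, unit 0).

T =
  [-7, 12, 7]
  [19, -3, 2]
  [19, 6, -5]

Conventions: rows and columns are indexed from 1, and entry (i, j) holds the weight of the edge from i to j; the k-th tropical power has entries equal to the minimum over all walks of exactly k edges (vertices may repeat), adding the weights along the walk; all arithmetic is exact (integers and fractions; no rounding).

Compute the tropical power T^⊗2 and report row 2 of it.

T^⊗2:
  [-14, 5, 0]
  [12, -6, -3]
  [12, 1, -10]
Answer: row 2 of T^⊗2 = [12, -6, -3]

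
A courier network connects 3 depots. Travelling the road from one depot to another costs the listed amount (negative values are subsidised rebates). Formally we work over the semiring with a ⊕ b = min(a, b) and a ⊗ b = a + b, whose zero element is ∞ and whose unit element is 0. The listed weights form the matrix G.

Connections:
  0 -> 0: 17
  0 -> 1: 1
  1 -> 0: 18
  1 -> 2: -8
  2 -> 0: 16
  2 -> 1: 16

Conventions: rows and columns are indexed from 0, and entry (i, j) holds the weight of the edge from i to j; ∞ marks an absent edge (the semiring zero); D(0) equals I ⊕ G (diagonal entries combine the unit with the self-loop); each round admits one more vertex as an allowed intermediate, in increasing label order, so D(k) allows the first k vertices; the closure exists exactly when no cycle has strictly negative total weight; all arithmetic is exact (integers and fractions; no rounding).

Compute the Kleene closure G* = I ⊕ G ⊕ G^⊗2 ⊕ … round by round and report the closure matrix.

D(0):
  [0, 1, ∞]
  [18, 0, -8]
  [16, 16, 0]
D(1):
  [0, 1, ∞]
  [18, 0, -8]
  [16, 16, 0]
D(2):
  [0, 1, -7]
  [18, 0, -8]
  [16, 16, 0]
D(3):
  [0, 1, -7]
  [8, 0, -8]
  [16, 16, 0]
Answer: G* = [[0, 1, -7], [8, 0, -8], [16, 16, 0]]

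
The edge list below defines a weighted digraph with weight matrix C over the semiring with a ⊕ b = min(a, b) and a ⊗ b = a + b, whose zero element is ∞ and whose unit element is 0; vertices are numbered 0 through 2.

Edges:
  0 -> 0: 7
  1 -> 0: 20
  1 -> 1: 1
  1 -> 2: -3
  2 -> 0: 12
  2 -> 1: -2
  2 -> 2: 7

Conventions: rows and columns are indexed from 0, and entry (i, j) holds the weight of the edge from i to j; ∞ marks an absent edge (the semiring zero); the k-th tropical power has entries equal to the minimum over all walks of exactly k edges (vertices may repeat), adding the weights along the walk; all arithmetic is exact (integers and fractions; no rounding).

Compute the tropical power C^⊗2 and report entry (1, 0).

C^⊗2:
  [14, ∞, ∞]
  [9, -5, -2]
  [18, -1, -5]
Key observation: the optimum is the walk 1->2->0, with weight (-3) + 12 = 9.
Optimal value attained by: walk 1->2->0.
Answer: (C^⊗2)[1][0] = 9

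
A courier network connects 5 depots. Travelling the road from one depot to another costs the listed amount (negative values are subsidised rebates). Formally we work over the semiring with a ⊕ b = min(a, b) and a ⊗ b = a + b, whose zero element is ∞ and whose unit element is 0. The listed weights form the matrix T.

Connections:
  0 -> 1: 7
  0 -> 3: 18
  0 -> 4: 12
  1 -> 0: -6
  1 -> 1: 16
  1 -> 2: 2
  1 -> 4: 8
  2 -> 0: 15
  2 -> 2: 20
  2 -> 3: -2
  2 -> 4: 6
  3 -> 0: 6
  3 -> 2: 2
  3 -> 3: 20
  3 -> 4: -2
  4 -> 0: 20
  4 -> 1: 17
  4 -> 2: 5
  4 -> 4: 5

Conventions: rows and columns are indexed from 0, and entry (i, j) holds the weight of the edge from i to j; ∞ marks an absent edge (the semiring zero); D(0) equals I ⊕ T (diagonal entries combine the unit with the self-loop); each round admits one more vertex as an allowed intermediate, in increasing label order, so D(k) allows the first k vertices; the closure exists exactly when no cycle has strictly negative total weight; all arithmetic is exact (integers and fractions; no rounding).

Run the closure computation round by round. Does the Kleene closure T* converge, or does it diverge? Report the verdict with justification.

D(0):
  [0, 7, ∞, 18, 12]
  [-6, 0, 2, ∞, 8]
  [15, ∞, 0, -2, 6]
  [6, ∞, 2, 0, -2]
  [20, 17, 5, ∞, 0]
D(1):
  [0, 7, ∞, 18, 12]
  [-6, 0, 2, 12, 6]
  [15, 22, 0, -2, 6]
  [6, 13, 2, 0, -2]
  [20, 17, 5, 38, 0]
D(2):
  [0, 7, 9, 18, 12]
  [-6, 0, 2, 12, 6]
  [15, 22, 0, -2, 6]
  [6, 13, 2, 0, -2]
  [11, 17, 5, 29, 0]
D(3):
  [0, 7, 9, 7, 12]
  [-6, 0, 2, 0, 6]
  [15, 22, 0, -2, 6]
  [6, 13, 2, 0, -2]
  [11, 17, 5, 3, 0]
D(4):
  [0, 7, 9, 7, 5]
  [-6, 0, 2, 0, -2]
  [4, 11, 0, -2, -4]
  [6, 13, 2, 0, -2]
  [9, 16, 5, 3, 0]
D(5):
  [0, 7, 9, 7, 5]
  [-6, 0, 2, 0, -2]
  [4, 11, 0, -2, -4]
  [6, 13, 2, 0, -2]
  [9, 16, 5, 3, 0]
Key observation: every diagonal entry stays at the unit through all rounds, so no improving cycle exists.
Answer: CONVERGES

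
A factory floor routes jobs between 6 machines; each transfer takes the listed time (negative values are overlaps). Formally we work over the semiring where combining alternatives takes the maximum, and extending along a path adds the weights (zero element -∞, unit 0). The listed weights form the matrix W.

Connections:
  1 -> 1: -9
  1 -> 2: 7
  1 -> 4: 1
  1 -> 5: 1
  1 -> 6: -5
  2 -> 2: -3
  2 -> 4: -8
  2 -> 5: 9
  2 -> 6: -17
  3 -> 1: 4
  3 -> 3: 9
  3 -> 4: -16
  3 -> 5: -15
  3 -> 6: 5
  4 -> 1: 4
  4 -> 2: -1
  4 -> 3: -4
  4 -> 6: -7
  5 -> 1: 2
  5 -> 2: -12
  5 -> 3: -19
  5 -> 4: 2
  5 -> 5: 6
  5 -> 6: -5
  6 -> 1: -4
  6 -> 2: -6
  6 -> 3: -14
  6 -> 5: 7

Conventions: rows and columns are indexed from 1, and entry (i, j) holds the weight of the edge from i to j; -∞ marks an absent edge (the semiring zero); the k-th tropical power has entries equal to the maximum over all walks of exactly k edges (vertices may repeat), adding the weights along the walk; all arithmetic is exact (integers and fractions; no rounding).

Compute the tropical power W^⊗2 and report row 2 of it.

W^⊗2:
  [5, 4, -3, 3, 16, -4]
  [11, -3, -10, 11, 15, 4]
  [13, 11, 18, 5, 12, 14]
  [0, 11, 5, 5, 8, 1]
  [8, 9, -2, 8, 12, 1]
  [9, 3, -5, 9, 13, 2]
Answer: row 2 of W^⊗2 = [11, -3, -10, 11, 15, 4]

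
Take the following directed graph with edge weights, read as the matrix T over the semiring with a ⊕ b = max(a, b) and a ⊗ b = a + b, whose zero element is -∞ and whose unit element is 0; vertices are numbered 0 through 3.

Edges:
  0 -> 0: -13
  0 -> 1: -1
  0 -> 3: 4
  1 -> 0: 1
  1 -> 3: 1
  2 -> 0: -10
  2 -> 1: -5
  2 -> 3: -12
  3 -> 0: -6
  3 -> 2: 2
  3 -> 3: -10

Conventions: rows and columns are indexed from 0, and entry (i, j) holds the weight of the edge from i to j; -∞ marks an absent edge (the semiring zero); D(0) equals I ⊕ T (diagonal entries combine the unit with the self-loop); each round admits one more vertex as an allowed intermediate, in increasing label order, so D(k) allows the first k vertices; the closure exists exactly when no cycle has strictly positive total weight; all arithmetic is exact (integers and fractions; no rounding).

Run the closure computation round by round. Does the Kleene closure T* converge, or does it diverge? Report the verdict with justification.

D(0):
  [0, -1, -∞, 4]
  [1, 0, -∞, 1]
  [-10, -5, 0, -12]
  [-6, -∞, 2, 0]
D(1):
  [0, -1, -∞, 4]
  [1, 0, -∞, 5]
  [-10, -5, 0, -6]
  [-6, -7, 2, 0]
D(2):
  [0, -1, -∞, 4]
  [1, 0, -∞, 5]
  [-4, -5, 0, 0]
  [-6, -7, 2, 0]
Detection: at round 3, diagonal entry (3, 3) turns strictly positive.
Key observation: the cycle 3->2->1->0->3 has total weight 2 + (-5) + 1 + 4, which is strictly positive.
Answer: DIVERGES — positive cycle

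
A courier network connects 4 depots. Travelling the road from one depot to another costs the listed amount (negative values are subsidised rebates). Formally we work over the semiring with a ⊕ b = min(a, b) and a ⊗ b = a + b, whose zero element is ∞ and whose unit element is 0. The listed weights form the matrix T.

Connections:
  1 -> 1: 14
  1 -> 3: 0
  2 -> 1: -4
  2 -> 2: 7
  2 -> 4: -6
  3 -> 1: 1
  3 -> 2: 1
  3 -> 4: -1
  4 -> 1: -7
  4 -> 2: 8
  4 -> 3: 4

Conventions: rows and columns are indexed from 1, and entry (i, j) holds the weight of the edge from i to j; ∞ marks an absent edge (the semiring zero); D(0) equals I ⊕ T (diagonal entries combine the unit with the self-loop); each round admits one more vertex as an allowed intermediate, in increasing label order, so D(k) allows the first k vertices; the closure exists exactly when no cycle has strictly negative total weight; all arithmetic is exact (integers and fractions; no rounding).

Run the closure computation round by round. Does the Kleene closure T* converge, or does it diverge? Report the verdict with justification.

D(0):
  [0, ∞, 0, ∞]
  [-4, 0, ∞, -6]
  [1, 1, 0, -1]
  [-7, 8, 4, 0]
D(1):
  [0, ∞, 0, ∞]
  [-4, 0, -4, -6]
  [1, 1, 0, -1]
  [-7, 8, -7, 0]
Detection: at round 2, diagonal entry (3, 3) turns strictly negative.
Key observation: the cycle 3->2->1->3 has total weight 1 + (-4) + 0, which is strictly negative.
Answer: DIVERGES — negative cycle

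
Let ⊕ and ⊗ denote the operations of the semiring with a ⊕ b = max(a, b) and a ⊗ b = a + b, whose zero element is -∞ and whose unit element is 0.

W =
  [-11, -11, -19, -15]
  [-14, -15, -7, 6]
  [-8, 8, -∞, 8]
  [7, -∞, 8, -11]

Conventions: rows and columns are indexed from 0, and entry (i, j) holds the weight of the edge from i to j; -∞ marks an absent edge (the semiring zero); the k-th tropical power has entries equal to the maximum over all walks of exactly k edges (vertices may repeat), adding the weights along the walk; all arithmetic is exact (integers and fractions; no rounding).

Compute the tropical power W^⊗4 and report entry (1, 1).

W^⊗2:
  [-8, -11, -7, -5]
  [13, 1, 14, 1]
  [15, -7, 16, 14]
  [0, 16, -3, 16]
W^⊗3:
  [2, 1, 3, 1]
  [8, 22, 9, 22]
  [21, 24, 22, 24]
  [23, 5, 24, 22]
W^⊗4:
  [8, 11, 9, 11]
  [29, 17, 30, 28]
  [31, 30, 32, 30]
  [29, 32, 30, 32]
Key observation: the optimum is the walk 1->2->3->2->1, with weight (-7) + 8 + 8 + 8 = 17.
Optimal value attained by: walk 1->2->3->2->1.
Answer: (W^⊗4)[1][1] = 17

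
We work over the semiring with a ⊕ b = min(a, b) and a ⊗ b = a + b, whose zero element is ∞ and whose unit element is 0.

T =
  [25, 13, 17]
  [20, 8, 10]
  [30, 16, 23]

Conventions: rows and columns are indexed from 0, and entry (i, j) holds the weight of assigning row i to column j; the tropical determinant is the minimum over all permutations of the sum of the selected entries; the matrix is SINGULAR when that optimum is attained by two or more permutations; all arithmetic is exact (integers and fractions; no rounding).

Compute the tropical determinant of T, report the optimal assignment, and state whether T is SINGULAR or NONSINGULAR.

σ = (0, 1, 2): 25 + 8 + 23 = 56
σ = (0, 2, 1): 25 + 10 + 16 = 51
σ = (1, 0, 2): 13 + 20 + 23 = 56
σ = (1, 2, 0): 13 + 10 + 30 = 53
σ = (2, 0, 1): 17 + 20 + 16 = 53
σ = (2, 1, 0): 17 + 8 + 30 = 55
Optimal value attained by: σ = (0, 2, 1).
Answer: det⊕(T) = 51; verdict: NONSINGULAR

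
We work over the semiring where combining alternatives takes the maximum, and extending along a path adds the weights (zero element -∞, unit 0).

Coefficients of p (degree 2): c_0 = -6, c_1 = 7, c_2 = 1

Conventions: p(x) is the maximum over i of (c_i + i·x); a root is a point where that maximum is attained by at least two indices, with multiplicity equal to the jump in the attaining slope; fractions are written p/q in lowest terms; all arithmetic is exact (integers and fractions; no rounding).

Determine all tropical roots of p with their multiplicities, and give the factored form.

hull edge (i=0, c=-6) to (i=1, c=7): slope 13, span 1
hull edge (i=1, c=7) to (i=2, c=1): slope -6, span 1
Factored form: p(x) = 1 ⊗ (x ⊕ (-13)) ⊗ (x ⊕ 6)
Answer: roots = -13 (mult 1), 6 (mult 1)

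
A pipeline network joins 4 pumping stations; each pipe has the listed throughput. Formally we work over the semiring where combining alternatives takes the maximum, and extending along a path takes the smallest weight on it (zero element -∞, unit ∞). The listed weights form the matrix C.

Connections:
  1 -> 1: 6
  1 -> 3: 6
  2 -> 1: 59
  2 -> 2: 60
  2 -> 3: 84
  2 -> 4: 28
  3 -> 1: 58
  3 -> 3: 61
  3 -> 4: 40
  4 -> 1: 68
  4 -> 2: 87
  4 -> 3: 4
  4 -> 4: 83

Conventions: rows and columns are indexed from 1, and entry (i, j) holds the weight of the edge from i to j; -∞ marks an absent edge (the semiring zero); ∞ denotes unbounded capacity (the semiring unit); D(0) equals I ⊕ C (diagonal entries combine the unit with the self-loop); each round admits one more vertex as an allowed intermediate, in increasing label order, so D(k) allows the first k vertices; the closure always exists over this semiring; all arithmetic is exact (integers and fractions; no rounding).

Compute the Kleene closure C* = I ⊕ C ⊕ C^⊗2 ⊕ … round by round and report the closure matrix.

D(0):
  [∞, -∞, 6, -∞]
  [59, ∞, 84, 28]
  [58, -∞, ∞, 40]
  [68, 87, 4, ∞]
D(1):
  [∞, -∞, 6, -∞]
  [59, ∞, 84, 28]
  [58, -∞, ∞, 40]
  [68, 87, 6, ∞]
D(2):
  [∞, -∞, 6, -∞]
  [59, ∞, 84, 28]
  [58, -∞, ∞, 40]
  [68, 87, 84, ∞]
D(3):
  [∞, -∞, 6, 6]
  [59, ∞, 84, 40]
  [58, -∞, ∞, 40]
  [68, 87, 84, ∞]
D(4):
  [∞, 6, 6, 6]
  [59, ∞, 84, 40]
  [58, 40, ∞, 40]
  [68, 87, 84, ∞]
Answer: C* = [[∞, 6, 6, 6], [59, ∞, 84, 40], [58, 40, ∞, 40], [68, 87, 84, ∞]]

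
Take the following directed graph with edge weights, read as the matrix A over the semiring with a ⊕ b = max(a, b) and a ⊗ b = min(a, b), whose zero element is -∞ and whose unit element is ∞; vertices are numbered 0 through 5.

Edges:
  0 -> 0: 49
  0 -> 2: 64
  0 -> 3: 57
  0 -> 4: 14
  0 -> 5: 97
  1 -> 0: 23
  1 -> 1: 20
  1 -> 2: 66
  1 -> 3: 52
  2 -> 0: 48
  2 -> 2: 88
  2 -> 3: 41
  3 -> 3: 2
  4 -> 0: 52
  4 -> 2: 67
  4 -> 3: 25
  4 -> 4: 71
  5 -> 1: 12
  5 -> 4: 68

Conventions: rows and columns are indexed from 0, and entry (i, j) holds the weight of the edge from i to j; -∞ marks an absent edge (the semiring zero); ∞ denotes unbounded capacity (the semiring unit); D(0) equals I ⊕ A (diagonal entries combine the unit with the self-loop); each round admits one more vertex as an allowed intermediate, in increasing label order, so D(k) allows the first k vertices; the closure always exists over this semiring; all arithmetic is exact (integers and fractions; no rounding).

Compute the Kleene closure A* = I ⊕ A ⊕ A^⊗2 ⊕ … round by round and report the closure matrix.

D(0):
  [∞, -∞, 64, 57, 14, 97]
  [23, ∞, 66, 52, -∞, -∞]
  [48, -∞, ∞, 41, -∞, -∞]
  [-∞, -∞, -∞, ∞, -∞, -∞]
  [52, -∞, 67, 25, ∞, -∞]
  [-∞, 12, -∞, -∞, 68, ∞]
D(1):
  [∞, -∞, 64, 57, 14, 97]
  [23, ∞, 66, 52, 14, 23]
  [48, -∞, ∞, 48, 14, 48]
  [-∞, -∞, -∞, ∞, -∞, -∞]
  [52, -∞, 67, 52, ∞, 52]
  [-∞, 12, -∞, -∞, 68, ∞]
D(2):
  [∞, -∞, 64, 57, 14, 97]
  [23, ∞, 66, 52, 14, 23]
  [48, -∞, ∞, 48, 14, 48]
  [-∞, -∞, -∞, ∞, -∞, -∞]
  [52, -∞, 67, 52, ∞, 52]
  [12, 12, 12, 12, 68, ∞]
D(3):
  [∞, -∞, 64, 57, 14, 97]
  [48, ∞, 66, 52, 14, 48]
  [48, -∞, ∞, 48, 14, 48]
  [-∞, -∞, -∞, ∞, -∞, -∞]
  [52, -∞, 67, 52, ∞, 52]
  [12, 12, 12, 12, 68, ∞]
D(4):
  [∞, -∞, 64, 57, 14, 97]
  [48, ∞, 66, 52, 14, 48]
  [48, -∞, ∞, 48, 14, 48]
  [-∞, -∞, -∞, ∞, -∞, -∞]
  [52, -∞, 67, 52, ∞, 52]
  [12, 12, 12, 12, 68, ∞]
D(5):
  [∞, -∞, 64, 57, 14, 97]
  [48, ∞, 66, 52, 14, 48]
  [48, -∞, ∞, 48, 14, 48]
  [-∞, -∞, -∞, ∞, -∞, -∞]
  [52, -∞, 67, 52, ∞, 52]
  [52, 12, 67, 52, 68, ∞]
D(6):
  [∞, 12, 67, 57, 68, 97]
  [48, ∞, 66, 52, 48, 48]
  [48, 12, ∞, 48, 48, 48]
  [-∞, -∞, -∞, ∞, -∞, -∞]
  [52, 12, 67, 52, ∞, 52]
  [52, 12, 67, 52, 68, ∞]
Answer: A* = [[∞, 12, 67, 57, 68, 97], [48, ∞, 66, 52, 48, 48], [48, 12, ∞, 48, 48, 48], [-∞, -∞, -∞, ∞, -∞, -∞], [52, 12, 67, 52, ∞, 52], [52, 12, 67, 52, 68, ∞]]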